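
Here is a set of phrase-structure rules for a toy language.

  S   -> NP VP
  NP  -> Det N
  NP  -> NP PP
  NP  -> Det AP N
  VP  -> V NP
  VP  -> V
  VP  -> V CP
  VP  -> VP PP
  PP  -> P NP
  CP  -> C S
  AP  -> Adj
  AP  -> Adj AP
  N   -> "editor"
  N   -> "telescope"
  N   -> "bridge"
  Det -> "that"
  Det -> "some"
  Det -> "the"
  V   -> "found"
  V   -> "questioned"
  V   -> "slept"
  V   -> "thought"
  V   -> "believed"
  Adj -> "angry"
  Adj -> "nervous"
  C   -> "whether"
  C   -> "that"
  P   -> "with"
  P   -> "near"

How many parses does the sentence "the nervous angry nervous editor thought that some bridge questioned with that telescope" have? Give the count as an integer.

2

The two bracketings:
[S [NP [Det the] [AP [Adj nervous] [AP [Adj angry] [AP [Adj nervous]]]] [N editor]] [VP [V thought] [CP [C that] [S [NP [Det some] [N bridge]] [VP [VP [V questioned]] [PP [P with] [NP [Det that] [N telescope]]]]]]]]
[S [NP [Det the] [AP [Adj nervous] [AP [Adj angry] [AP [Adj nervous]]]] [N editor]] [VP [VP [V thought] [CP [C that] [S [NP [Det some] [N bridge]] [VP [V questioned]]]]] [PP [P with] [NP [Det that] [N telescope]]]]]
The trees differ in how a recursive rule is bracketed over the same span.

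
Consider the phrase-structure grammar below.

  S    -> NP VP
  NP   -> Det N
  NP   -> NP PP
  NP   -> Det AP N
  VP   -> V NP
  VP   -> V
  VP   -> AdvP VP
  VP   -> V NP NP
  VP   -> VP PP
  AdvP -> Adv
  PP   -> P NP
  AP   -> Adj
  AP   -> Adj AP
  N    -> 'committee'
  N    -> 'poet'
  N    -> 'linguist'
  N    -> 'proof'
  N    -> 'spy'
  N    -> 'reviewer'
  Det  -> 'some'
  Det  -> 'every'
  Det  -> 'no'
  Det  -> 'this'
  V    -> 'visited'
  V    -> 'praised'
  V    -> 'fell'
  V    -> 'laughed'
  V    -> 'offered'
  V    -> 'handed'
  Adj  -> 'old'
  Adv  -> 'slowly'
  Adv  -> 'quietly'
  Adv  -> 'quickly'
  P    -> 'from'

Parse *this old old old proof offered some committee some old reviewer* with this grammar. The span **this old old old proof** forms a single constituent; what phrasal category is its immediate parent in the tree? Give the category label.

S

S
  NP
    Det: this
    AP
      Adj: old
      AP
        Adj: old
        AP
          Adj: old
    N: proof
  VP
    V: offered
    NP
      Det: some
      N: committee
    NP
      Det: some
      AP
        Adj: old
      N: reviewer
The span 'this old old old proof' is the NP node built by NP → Det AP N.
Its mother is the S built by S → NP VP.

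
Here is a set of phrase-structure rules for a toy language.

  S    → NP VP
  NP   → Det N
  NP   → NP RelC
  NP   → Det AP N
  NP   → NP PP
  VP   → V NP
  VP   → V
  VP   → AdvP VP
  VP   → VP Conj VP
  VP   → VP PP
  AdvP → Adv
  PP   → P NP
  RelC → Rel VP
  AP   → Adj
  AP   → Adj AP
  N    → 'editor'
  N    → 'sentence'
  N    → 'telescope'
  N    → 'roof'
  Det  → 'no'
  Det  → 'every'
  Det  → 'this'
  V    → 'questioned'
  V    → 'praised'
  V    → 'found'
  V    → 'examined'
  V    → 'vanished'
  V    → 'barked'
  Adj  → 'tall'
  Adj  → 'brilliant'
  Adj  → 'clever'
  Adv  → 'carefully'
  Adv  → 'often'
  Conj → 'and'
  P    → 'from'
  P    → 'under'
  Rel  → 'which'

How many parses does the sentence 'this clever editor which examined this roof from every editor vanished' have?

3

Two of the 3 distinct bracketings:
[S [NP [NP [Det this] [AP [Adj clever]] [N editor]] [RelC [Rel which] [VP [V examined] [NP [NP [Det this] [N roof]] [PP [P from] [NP [Det every] [N editor]]]]]]] [VP [V vanished]]]
[S [NP [NP [Det this] [AP [Adj clever]] [N editor]] [RelC [Rel which] [VP [VP [V examined] [NP [Det this] [N roof]]] [PP [P from] [NP [Det every] [N editor]]]]]] [VP [V vanished]]]
The difference turns on whether NP → NP PP is used at the relevant span, versus an alternative expansion of NP.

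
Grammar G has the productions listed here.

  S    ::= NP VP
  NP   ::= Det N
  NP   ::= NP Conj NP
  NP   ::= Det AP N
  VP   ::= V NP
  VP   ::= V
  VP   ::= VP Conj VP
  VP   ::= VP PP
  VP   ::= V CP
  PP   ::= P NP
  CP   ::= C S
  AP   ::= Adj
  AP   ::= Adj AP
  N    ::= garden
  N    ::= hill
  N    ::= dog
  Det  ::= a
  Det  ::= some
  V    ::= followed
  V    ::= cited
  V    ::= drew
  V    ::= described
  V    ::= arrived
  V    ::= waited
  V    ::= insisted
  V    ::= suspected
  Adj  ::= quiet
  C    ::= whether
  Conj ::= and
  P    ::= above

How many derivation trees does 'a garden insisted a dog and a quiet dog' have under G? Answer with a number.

[S [NP [Det a] [N garden]] [VP [V insisted] [NP [NP [Det a] [N dog]] [Conj and] [NP [Det a] [AP [Adj quiet]] [N dog]]]]]
No rule offers an alternative attachment or grouping for any span, so this is the only derivation.

1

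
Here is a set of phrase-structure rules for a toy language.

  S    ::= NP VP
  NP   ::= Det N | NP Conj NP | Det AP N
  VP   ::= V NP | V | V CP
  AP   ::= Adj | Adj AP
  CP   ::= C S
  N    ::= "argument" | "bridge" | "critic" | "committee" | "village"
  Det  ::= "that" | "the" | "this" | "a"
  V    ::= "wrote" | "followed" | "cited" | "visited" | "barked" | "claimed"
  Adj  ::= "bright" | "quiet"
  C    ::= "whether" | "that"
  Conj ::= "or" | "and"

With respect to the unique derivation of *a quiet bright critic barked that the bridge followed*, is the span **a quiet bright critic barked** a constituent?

No

[S [NP [Det a] [AP [Adj quiet] [AP [Adj bright]]] [N critic]] [VP [V barked] [CP [C that] [S [NP [Det the] [N bridge]] [VP [V followed]]]]]]
The smallest constituent containing 'a quiet bright critic barked' is the S spanning 'a quiet bright critic barked that the bridge followed'; no single node in the tree dominates exactly the given words.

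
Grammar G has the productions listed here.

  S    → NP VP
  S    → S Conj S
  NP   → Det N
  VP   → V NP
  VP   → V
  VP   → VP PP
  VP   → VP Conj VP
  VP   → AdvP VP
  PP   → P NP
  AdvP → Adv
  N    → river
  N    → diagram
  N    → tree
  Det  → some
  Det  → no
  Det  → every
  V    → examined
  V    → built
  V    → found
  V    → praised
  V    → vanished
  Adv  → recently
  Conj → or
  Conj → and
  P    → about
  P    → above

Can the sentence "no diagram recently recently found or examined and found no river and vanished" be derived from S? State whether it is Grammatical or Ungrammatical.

[S [NP [Det no] [N diagram]] [VP [VP [AdvP [Adv recently]] [VP [AdvP [Adv recently]] [VP [V found]]]] [Conj or] [VP [VP [V examined]] [Conj and] [VP [VP [V found] [NP [Det no] [N river]]] [Conj and] [VP [V vanished]]]]]]
Each bracket corresponds to one application of a listed rule, so the string is derivable from S.

Grammatical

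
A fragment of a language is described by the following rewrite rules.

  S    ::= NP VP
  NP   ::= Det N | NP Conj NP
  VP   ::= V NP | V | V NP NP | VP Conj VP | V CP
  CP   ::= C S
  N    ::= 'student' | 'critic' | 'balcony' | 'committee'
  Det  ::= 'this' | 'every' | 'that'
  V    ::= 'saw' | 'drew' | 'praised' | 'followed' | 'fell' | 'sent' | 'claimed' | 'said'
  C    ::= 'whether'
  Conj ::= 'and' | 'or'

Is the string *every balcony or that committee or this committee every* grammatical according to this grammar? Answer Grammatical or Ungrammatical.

Ungrammatical

For S → NP VP, every NP-prefix leaves a non-VP remainder: after 'every balcony' the remainder is not a VP; after 'every balcony or that committee' the remainder is not a VP; after 'every balcony or that committee or this committee' the remainder is not a VP.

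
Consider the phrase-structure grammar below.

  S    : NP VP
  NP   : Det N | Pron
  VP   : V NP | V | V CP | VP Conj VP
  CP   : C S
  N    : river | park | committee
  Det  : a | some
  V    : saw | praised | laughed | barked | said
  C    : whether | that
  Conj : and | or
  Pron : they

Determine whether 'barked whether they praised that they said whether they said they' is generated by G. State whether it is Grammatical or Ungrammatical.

For S → NP VP, no prefix of the string parses as an NP.

Ungrammatical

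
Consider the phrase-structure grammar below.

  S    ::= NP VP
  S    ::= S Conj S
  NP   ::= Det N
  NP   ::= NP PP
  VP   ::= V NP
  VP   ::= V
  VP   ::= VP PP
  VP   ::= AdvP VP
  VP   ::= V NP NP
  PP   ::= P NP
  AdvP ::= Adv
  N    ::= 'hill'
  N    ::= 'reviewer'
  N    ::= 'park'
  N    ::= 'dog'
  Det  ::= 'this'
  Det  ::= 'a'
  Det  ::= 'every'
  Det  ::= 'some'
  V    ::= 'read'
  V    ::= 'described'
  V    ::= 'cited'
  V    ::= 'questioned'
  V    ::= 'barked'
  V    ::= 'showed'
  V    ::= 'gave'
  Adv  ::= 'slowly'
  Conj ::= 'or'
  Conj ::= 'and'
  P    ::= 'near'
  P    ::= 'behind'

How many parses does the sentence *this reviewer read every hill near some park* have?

The two bracketings:
[S [NP [Det this] [N reviewer]] [VP [V read] [NP [NP [Det every] [N hill]] [PP [P near] [NP [Det some] [N park]]]]]]
[S [NP [Det this] [N reviewer]] [VP [VP [V read] [NP [Det every] [N hill]]] [PP [P near] [NP [Det some] [N park]]]]]
The difference turns on whether NP → NP PP is used at the relevant span, versus an alternative expansion of NP.

2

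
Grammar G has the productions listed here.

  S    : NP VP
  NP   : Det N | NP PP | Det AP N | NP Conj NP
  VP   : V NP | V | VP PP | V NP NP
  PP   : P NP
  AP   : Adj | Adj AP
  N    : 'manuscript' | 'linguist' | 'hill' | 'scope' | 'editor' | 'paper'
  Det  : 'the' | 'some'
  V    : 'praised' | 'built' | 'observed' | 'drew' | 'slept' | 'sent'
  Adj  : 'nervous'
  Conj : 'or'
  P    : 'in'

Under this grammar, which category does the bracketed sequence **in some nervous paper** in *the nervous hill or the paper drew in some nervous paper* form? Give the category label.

PP

[S [NP [NP [Det the] [AP [Adj nervous]] [N hill]] [Conj or] [NP [Det the] [N paper]]] [VP [VP [V drew]] [PP [P in] [NP [Det some] [AP [Adj nervous]] [N paper]]]]]
The span 'in some nervous paper' is the PP node built by PP → P NP.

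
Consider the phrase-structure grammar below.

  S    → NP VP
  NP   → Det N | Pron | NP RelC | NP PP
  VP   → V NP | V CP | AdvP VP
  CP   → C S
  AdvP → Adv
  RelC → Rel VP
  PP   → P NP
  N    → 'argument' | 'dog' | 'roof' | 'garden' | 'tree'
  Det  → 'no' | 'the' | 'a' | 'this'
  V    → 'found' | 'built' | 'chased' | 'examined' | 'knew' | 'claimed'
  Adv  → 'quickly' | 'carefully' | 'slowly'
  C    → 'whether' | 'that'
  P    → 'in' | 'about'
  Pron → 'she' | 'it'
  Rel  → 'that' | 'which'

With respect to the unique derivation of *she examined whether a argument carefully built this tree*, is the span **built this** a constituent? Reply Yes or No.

No

[S [NP [Pron she]] [VP [V examined] [CP [C whether] [S [NP [Det a] [N argument]] [VP [AdvP [Adv carefully]] [VP [V built] [NP [Det this] [N tree]]]]]]]]
The smallest constituent containing 'built this' is the VP spanning 'built this tree'; no single node in the tree dominates exactly the given words.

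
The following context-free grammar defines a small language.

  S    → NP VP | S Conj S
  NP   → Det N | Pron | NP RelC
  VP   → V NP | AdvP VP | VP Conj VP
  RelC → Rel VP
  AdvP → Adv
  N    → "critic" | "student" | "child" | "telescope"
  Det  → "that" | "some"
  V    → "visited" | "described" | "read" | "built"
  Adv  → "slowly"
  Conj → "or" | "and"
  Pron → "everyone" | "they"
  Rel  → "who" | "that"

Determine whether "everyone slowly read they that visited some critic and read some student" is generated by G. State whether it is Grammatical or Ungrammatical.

Grammatical

[S [NP [Pron everyone]] [VP [AdvP [Adv slowly]] [VP [V read] [NP [NP [Pron they]] [RelC [Rel that] [VP [VP [V visited] [NP [Det some] [N critic]]] [Conj and] [VP [V read] [NP [Det some] [N student]]]]]]]]]
Every word is introduced by a lexical rule and the phrasal rules combine the resulting categories into a single S.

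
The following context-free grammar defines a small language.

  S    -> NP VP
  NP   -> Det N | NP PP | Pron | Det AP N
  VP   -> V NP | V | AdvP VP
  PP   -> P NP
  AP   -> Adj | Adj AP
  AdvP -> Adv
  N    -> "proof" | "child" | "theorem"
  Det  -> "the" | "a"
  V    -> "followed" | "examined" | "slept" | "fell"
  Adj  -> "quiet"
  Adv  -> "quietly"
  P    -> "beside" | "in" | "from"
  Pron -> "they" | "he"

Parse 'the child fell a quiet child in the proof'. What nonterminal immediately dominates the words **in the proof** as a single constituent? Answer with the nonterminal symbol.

S
  NP
    Det: the
    N: child
  VP
    V: fell
    NP
      NP
        Det: a
        AP
          Adj: quiet
        N: child
      PP
        P: in
        NP
          Det: the
          N: proof
The span 'in the proof' is the PP node built by PP → P NP.

PP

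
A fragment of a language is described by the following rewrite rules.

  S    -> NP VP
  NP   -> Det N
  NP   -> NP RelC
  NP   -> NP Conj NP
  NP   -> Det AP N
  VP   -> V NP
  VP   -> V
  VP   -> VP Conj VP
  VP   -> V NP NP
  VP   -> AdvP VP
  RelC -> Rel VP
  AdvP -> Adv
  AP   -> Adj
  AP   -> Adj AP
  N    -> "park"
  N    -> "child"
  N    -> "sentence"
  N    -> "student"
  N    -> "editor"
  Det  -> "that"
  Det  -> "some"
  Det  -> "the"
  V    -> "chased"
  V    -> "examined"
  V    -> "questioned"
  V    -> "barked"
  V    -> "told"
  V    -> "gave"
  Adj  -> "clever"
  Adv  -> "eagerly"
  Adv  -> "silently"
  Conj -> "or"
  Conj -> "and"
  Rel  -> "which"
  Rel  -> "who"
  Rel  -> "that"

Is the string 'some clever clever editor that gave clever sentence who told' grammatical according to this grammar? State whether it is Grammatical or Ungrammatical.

A V word can never sit immediately before an Adj word in any string this grammar generates, so the substring 'gave clever' rules out a derivation.

Ungrammatical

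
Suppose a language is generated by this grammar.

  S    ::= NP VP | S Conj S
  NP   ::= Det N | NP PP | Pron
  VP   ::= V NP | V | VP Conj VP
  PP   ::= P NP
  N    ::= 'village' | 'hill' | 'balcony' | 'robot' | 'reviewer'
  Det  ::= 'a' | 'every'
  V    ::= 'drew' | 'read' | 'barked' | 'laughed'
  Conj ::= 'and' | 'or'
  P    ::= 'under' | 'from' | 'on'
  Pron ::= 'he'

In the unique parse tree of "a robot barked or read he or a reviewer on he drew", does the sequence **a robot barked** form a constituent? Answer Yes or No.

No

[S [S [NP [Det a] [N robot]] [VP [VP [V barked]] [Conj or] [VP [V read] [NP [Pron he]]]]] [Conj or] [S [NP [NP [Det a] [N reviewer]] [PP [P on] [NP [Pron he]]]] [VP [V drew]]]]
The smallest constituent containing 'a robot barked' is the S spanning 'a robot barked or read he'; no single node in the tree dominates exactly the given words.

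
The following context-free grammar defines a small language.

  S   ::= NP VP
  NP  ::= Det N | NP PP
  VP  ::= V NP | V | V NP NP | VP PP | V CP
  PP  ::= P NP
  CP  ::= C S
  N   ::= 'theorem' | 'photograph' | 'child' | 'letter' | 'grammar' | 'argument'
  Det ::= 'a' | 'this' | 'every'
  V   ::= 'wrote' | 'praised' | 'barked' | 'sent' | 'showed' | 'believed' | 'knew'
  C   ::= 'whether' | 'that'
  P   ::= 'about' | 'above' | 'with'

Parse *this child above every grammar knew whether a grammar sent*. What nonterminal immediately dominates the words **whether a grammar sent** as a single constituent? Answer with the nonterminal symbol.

[S [NP [NP [Det this] [N child]] [PP [P above] [NP [Det every] [N grammar]]]] [VP [V knew] [CP [C whether] [S [NP [Det a] [N grammar]] [VP [V sent]]]]]]
The span 'whether a grammar sent' is the CP node built by CP → C S.

CP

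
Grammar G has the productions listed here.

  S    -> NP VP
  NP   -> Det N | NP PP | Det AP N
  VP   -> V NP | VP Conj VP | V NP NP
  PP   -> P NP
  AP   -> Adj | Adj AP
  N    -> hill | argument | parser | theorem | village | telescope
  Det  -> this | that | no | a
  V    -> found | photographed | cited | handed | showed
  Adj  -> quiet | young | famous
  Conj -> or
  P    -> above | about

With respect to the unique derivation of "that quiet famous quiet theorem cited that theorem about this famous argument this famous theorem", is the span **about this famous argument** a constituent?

Yes

[S [NP [Det that] [AP [Adj quiet] [AP [Adj famous] [AP [Adj quiet]]]] [N theorem]] [VP [V cited] [NP [NP [Det that] [N theorem]] [PP [P about] [NP [Det this] [AP [Adj famous]] [N argument]]]] [NP [Det this] [AP [Adj famous]] [N theorem]]]]
The words 'about this famous argument' are exhaustively dominated by a single PP node (built by PP → P NP), so they form a constituent.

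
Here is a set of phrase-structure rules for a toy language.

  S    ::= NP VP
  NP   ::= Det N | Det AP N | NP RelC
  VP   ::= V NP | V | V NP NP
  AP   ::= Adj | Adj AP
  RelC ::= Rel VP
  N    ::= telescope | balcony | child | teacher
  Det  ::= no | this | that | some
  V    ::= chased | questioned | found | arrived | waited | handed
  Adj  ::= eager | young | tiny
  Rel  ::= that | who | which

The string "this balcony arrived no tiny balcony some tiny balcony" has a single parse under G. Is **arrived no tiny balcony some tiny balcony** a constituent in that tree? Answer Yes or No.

[S [NP [Det this] [N balcony]] [VP [V arrived] [NP [Det no] [AP [Adj tiny]] [N balcony]] [NP [Det some] [AP [Adj tiny]] [N balcony]]]]
The words 'arrived no tiny balcony some tiny balcony' are exhaustively dominated by a single VP node (built by VP → V NP NP), so they form a constituent.

Yes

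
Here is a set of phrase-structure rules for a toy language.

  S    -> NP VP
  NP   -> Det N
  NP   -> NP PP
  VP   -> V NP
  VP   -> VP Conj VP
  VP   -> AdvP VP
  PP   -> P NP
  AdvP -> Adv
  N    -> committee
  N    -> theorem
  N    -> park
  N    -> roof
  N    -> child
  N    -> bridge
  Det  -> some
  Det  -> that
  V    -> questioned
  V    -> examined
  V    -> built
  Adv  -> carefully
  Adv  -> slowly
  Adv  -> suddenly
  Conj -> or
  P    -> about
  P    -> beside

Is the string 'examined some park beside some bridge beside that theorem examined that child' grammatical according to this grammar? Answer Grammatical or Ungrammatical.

For S → NP VP, no prefix of the string parses as an NP.

Ungrammatical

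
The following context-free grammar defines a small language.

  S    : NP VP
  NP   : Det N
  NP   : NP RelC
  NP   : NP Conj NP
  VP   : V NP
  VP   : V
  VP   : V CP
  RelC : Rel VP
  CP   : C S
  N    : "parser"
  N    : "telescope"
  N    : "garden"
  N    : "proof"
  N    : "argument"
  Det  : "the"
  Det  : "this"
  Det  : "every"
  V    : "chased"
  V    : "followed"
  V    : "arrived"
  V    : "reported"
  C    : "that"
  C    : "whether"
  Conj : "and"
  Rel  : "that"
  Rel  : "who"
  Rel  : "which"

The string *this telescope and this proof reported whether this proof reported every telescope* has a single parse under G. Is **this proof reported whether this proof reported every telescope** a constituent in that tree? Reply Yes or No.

No

[S [NP [NP [Det this] [N telescope]] [Conj and] [NP [Det this] [N proof]]] [VP [V reported] [CP [C whether] [S [NP [Det this] [N proof]] [VP [V reported] [NP [Det every] [N telescope]]]]]]]
The smallest constituent containing 'this proof reported whether this proof reported every telescope' is the S spanning 'this telescope and this proof reported whether this proof reported every telescope'; no single node in the tree dominates exactly the given words.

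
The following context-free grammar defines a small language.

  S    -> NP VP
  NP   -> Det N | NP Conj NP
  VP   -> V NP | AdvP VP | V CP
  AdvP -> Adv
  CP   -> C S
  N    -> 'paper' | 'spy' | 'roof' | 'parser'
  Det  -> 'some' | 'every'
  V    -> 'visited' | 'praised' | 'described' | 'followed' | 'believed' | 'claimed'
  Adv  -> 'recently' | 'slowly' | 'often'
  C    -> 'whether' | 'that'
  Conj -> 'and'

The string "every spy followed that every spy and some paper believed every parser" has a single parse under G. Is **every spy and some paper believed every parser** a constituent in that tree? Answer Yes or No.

[S [NP [Det every] [N spy]] [VP [V followed] [CP [C that] [S [NP [NP [Det every] [N spy]] [Conj and] [NP [Det some] [N paper]]] [VP [V believed] [NP [Det every] [N parser]]]]]]]
The words 'every spy and some paper believed every parser' are exhaustively dominated by a single S node (built by S → NP VP), so they form a constituent.

Yes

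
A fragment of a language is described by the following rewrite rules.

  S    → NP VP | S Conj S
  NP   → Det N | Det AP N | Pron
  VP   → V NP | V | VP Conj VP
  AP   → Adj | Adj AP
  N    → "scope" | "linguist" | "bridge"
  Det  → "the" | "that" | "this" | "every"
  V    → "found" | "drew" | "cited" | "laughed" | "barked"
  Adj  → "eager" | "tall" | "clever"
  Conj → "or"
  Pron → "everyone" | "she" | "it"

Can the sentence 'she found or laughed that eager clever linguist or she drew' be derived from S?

Grammatical

[S [S [NP [Pron she]] [VP [VP [V found]] [Conj or] [VP [V laughed] [NP [Det that] [AP [Adj eager] [AP [Adj clever]]] [N linguist]]]]] [Conj or] [S [NP [Pron she]] [VP [V drew]]]]
The bracketing above is licensed at every node by one of the given productions, with S at the root.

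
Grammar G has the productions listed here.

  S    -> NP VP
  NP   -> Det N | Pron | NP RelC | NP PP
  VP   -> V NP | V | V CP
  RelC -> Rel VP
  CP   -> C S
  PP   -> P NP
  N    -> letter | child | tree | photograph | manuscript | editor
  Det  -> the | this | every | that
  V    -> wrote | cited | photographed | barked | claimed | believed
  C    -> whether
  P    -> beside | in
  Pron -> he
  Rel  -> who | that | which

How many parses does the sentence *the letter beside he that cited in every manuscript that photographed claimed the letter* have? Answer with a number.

Two of the 7 distinct bracketings:
[S [NP [NP [NP [Det the] [N letter]] [PP [P beside] [NP [NP [NP [Pron he]] [RelC [Rel that] [VP [V cited]]]] [PP [P in] [NP [Det every] [N manuscript]]]]]] [RelC [Rel that] [VP [V photographed]]]] [VP [V claimed] [NP [Det the] [N letter]]]]
[S [NP [NP [NP [NP [NP [Det the] [N letter]] [PP [P beside] [NP [Pron he]]]] [RelC [Rel that] [VP [V cited]]]] [PP [P in] [NP [Det every] [N manuscript]]]] [RelC [Rel that] [VP [V photographed]]]] [VP [V claimed] [NP [Det the] [N letter]]]]
The trees differ in how a recursive rule is bracketed over the same span.

7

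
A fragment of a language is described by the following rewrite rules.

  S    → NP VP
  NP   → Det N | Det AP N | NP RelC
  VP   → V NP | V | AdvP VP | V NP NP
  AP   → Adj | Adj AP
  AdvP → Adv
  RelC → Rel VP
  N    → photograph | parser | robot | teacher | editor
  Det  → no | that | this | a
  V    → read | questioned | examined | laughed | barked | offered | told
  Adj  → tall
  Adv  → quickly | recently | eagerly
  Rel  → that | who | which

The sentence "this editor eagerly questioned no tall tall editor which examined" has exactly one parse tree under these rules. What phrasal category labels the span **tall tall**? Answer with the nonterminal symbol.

AP

[S [NP [Det this] [N editor]] [VP [AdvP [Adv eagerly]] [VP [V questioned] [NP [NP [Det no] [AP [Adj tall] [AP [Adj tall]]] [N editor]] [RelC [Rel which] [VP [V examined]]]]]]]
The span 'tall tall' is the AP node built by AP → Adj AP.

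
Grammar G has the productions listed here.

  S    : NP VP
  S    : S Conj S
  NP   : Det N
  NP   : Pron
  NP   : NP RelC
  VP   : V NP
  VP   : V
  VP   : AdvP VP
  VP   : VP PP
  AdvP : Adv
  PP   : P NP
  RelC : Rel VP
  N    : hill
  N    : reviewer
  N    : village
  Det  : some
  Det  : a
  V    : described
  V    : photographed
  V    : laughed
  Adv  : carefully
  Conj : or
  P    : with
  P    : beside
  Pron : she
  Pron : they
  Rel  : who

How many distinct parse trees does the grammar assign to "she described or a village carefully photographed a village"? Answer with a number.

[S [S [NP [Pron she]] [VP [V described]]] [Conj or] [S [NP [Det a] [N village]] [VP [AdvP [Adv carefully]] [VP [V photographed] [NP [Det a] [N village]]]]]]
No rule offers an alternative attachment or grouping for any span, so this is the only derivation.

1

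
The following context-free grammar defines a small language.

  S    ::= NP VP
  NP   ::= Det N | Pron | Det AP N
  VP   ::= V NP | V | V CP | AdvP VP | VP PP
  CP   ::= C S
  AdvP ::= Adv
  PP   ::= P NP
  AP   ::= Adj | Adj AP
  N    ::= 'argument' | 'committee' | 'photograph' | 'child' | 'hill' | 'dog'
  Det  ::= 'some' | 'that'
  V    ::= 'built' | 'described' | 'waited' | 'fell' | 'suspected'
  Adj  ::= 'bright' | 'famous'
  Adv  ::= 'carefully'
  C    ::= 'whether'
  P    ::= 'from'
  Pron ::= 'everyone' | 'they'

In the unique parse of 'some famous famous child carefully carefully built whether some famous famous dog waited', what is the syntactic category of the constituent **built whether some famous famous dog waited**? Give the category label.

VP

[S [NP [Det some] [AP [Adj famous] [AP [Adj famous]]] [N child]] [VP [AdvP [Adv carefully]] [VP [AdvP [Adv carefully]] [VP [V built] [CP [C whether] [S [NP [Det some] [AP [Adj famous] [AP [Adj famous]]] [N dog]] [VP [V waited]]]]]]]]
The span 'built whether some famous famous dog waited' is the VP node built by VP → V CP.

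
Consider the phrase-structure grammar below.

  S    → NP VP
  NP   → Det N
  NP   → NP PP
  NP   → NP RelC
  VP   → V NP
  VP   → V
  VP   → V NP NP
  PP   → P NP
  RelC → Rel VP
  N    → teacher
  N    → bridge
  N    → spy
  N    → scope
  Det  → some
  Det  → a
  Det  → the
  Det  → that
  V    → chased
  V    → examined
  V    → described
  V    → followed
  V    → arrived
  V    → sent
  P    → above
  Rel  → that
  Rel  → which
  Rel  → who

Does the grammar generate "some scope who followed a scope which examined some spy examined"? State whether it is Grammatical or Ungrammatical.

Grammatical

[S [NP [NP [Det some] [N scope]] [RelC [Rel who] [VP [V followed] [NP [NP [Det a] [N scope]] [RelC [Rel which] [VP [V examined] [NP [Det some] [N spy]]]]]]]] [VP [V examined]]]
Every word is introduced by a lexical rule and the phrasal rules combine the resulting categories into a single S.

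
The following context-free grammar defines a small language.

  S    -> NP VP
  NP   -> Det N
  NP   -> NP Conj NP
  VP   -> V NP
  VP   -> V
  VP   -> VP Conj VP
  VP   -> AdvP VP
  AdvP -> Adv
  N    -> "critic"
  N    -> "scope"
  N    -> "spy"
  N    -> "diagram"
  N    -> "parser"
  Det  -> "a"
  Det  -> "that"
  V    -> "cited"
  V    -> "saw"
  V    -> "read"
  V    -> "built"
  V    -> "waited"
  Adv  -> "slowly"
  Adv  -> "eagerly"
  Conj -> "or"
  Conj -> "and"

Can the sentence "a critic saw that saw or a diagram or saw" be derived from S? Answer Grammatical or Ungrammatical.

A Det word can never sit immediately before a V word in any string this grammar generates, so the substring 'that saw' rules out a derivation.

Ungrammatical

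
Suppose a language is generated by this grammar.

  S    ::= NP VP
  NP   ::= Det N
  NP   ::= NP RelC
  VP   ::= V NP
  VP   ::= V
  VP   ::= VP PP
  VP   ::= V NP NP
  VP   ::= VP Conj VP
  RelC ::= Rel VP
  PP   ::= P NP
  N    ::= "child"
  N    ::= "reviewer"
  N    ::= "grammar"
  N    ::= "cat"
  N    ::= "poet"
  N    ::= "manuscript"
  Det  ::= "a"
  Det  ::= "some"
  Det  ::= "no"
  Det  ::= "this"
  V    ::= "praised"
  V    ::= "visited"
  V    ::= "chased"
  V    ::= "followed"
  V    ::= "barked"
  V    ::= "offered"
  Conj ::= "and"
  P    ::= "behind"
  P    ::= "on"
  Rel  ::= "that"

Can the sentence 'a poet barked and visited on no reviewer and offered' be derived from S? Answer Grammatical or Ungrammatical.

S
  NP
    Det: a
    N: poet
  VP
    VP
      V: barked
    Conj: and
    VP
      VP
        VP
          V: visited
        PP
          P: on
          NP
            Det: no
            N: reviewer
      Conj: and
      VP
        V: offered
Each bracket corresponds to one application of a listed rule, so the string is derivable from S.

Grammatical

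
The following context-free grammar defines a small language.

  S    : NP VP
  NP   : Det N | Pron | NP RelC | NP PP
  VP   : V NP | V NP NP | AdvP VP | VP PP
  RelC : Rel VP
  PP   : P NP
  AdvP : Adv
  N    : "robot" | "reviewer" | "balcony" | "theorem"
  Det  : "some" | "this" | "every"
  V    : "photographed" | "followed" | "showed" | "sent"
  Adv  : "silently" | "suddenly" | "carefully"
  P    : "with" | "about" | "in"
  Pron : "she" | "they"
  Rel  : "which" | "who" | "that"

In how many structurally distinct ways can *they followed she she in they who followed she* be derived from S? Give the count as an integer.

3

Two of the 3 distinct bracketings:
[S [NP [Pron they]] [VP [V followed] [NP [Pron she]] [NP [NP [NP [Pron she]] [PP [P in] [NP [Pron they]]]] [RelC [Rel who] [VP [V followed] [NP [Pron she]]]]]]]
[S [NP [Pron they]] [VP [V followed] [NP [Pron she]] [NP [NP [Pron she]] [PP [P in] [NP [NP [Pron they]] [RelC [Rel who] [VP [V followed] [NP [Pron she]]]]]]]]]
The trees differ in how a recursive rule is bracketed over the same span.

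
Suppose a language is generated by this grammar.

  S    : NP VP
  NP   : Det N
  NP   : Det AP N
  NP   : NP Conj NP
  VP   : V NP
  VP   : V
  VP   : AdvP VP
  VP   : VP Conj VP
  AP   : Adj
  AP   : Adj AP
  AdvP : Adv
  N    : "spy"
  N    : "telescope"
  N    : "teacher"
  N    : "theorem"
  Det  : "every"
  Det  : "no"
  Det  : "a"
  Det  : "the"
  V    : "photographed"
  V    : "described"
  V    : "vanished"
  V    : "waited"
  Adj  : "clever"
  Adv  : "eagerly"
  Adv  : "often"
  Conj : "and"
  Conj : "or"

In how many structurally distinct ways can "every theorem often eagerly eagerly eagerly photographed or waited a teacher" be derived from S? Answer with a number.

Two of the 5 distinct bracketings:
[S [NP [Det every] [N theorem]] [VP [AdvP [Adv often]] [VP [AdvP [Adv eagerly]] [VP [AdvP [Adv eagerly]] [VP [AdvP [Adv eagerly]] [VP [VP [V photographed]] [Conj or] [VP [V waited] [NP [Det a] [N teacher]]]]]]]]]
[S [NP [Det every] [N theorem]] [VP [AdvP [Adv often]] [VP [AdvP [Adv eagerly]] [VP [AdvP [Adv eagerly]] [VP [VP [AdvP [Adv eagerly]] [VP [V photographed]]] [Conj or] [VP [V waited] [NP [Det a] [N teacher]]]]]]]]
The trees differ in how a recursive rule is bracketed over the same span.

5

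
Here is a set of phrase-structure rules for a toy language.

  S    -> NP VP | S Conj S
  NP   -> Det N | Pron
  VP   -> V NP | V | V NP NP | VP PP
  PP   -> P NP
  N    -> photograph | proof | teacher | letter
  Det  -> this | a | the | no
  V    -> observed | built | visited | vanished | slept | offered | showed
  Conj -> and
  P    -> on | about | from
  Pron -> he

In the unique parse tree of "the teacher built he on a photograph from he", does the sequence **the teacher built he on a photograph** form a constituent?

[S [NP [Det the] [N teacher]] [VP [VP [VP [V built] [NP [Pron he]]] [PP [P on] [NP [Det a] [N photograph]]]] [PP [P from] [NP [Pron he]]]]]
The smallest constituent containing 'the teacher built he on a photograph' is the S spanning 'the teacher built he on a photograph from he'; no single node in the tree dominates exactly the given words.

No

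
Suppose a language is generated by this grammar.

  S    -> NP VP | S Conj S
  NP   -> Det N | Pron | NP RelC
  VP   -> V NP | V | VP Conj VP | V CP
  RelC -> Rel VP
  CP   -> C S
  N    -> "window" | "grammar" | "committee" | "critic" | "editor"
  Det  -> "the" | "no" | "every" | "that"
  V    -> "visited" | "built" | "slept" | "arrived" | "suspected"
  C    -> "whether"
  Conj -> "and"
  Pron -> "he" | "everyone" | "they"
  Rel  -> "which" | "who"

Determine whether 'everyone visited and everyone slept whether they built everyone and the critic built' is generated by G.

Grammatical

S
  S
    NP
      Pron: everyone
    VP
      V: visited
  Conj: and
  S
    NP
      Pron: everyone
    VP
      V: slept
      CP
        C: whether
        S
          S
            NP
              Pron: they
            VP
              V: built
              NP
                Pron: everyone
          Conj: and
          S
            NP
              Det: the
              N: critic
            VP
              V: built
The bracketing above is licensed at every node by one of the given productions, with S at the root.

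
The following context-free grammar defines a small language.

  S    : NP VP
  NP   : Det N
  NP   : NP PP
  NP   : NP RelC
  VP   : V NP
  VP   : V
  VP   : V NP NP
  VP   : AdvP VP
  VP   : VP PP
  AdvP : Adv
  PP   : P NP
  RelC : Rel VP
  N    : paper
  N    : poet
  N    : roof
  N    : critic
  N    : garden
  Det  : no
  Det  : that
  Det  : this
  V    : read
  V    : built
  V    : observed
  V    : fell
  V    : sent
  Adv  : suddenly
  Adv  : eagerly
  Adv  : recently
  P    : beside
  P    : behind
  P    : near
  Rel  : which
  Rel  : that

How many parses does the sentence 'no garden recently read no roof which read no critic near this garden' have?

Two of the 8 distinct bracketings:
[S [NP [Det no] [N garden]] [VP [AdvP [Adv recently]] [VP [V read] [NP [NP [NP [Det no] [N roof]] [RelC [Rel which] [VP [V read] [NP [Det no] [N critic]]]]] [PP [P near] [NP [Det this] [N garden]]]]]]]
[S [NP [Det no] [N garden]] [VP [AdvP [Adv recently]] [VP [V read] [NP [NP [Det no] [N roof]] [RelC [Rel which] [VP [V read] [NP [NP [Det no] [N critic]] [PP [P near] [NP [Det this] [N garden]]]]]]]]]]
The trees differ in how a recursive rule is bracketed over the same span.

8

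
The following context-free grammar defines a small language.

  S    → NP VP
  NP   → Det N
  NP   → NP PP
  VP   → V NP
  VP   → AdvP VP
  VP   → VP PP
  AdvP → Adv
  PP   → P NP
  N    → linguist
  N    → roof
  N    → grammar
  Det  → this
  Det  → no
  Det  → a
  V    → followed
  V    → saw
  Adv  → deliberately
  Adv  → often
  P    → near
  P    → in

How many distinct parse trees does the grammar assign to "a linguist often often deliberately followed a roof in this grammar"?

Two of the 5 distinct bracketings:
[S [NP [Det a] [N linguist]] [VP [AdvP [Adv often]] [VP [AdvP [Adv often]] [VP [AdvP [Adv deliberately]] [VP [V followed] [NP [NP [Det a] [N roof]] [PP [P in] [NP [Det this] [N grammar]]]]]]]]]
[S [NP [Det a] [N linguist]] [VP [AdvP [Adv often]] [VP [AdvP [Adv often]] [VP [AdvP [Adv deliberately]] [VP [VP [V followed] [NP [Det a] [N roof]]] [PP [P in] [NP [Det this] [N grammar]]]]]]]]
The difference turns on whether NP → NP PP is used at the relevant span, versus an alternative expansion of NP.

5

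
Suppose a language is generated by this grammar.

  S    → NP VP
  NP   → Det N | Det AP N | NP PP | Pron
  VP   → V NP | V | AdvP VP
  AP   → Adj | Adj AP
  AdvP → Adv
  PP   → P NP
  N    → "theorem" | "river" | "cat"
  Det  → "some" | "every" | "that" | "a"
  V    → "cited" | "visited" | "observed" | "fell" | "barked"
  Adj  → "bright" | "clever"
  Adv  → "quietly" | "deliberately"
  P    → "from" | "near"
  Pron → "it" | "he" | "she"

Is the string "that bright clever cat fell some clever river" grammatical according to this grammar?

S
  NP
    Det: that
    AP
      Adj: bright
      AP
        Adj: clever
    N: cat
  VP
    V: fell
    NP
      Det: some
      AP
        Adj: clever
      N: river
Every word is introduced by a lexical rule and the phrasal rules combine the resulting categories into a single S.

Grammatical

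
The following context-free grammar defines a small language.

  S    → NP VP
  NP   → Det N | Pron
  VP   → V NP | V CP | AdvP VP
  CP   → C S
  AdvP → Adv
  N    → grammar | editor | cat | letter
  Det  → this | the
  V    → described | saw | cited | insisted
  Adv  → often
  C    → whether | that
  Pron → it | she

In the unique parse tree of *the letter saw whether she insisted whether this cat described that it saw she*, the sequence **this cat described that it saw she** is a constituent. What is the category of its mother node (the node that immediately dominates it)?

[S [NP [Det the] [N letter]] [VP [V saw] [CP [C whether] [S [NP [Pron she]] [VP [V insisted] [CP [C whether] [S [NP [Det this] [N cat]] [VP [V described] [CP [C that] [S [NP [Pron it]] [VP [V saw] [NP [Pron she]]]]]]]]]]]]]
The span 'this cat described that it saw she' is the S node built by S → NP VP.
Its mother is the CP built by CP → C S.

CP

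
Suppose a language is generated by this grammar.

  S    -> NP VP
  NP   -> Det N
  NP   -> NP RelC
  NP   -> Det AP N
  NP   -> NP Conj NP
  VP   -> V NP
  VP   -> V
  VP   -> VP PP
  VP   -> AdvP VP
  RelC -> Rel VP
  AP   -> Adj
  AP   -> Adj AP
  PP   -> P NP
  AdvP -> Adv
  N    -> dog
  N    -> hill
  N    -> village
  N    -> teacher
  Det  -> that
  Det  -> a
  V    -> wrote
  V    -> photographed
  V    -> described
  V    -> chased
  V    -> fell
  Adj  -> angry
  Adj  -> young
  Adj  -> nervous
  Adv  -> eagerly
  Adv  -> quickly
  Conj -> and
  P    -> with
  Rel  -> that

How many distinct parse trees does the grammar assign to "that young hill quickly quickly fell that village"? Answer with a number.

[S [NP [Det that] [AP [Adj young]] [N hill]] [VP [AdvP [Adv quickly]] [VP [AdvP [Adv quickly]] [VP [V fell] [NP [Det that] [N village]]]]]]
No rule offers an alternative attachment or grouping for any span, so this is the only derivation.

1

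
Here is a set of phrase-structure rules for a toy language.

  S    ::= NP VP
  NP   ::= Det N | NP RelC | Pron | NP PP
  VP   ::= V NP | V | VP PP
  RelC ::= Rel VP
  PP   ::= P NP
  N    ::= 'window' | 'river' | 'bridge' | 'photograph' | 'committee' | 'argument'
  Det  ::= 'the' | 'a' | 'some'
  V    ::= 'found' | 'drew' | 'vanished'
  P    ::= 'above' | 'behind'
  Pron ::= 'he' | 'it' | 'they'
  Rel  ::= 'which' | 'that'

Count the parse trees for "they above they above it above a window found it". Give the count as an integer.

Two of the 5 distinct bracketings:
[S [NP [NP [Pron they]] [PP [P above] [NP [NP [Pron they]] [PP [P above] [NP [NP [Pron it]] [PP [P above] [NP [Det a] [N window]]]]]]]] [VP [V found] [NP [Pron it]]]]
[S [NP [NP [Pron they]] [PP [P above] [NP [NP [NP [Pron they]] [PP [P above] [NP [Pron it]]]] [PP [P above] [NP [Det a] [N window]]]]]] [VP [V found] [NP [Pron it]]]]
The trees differ in how a recursive rule is bracketed over the same span.

5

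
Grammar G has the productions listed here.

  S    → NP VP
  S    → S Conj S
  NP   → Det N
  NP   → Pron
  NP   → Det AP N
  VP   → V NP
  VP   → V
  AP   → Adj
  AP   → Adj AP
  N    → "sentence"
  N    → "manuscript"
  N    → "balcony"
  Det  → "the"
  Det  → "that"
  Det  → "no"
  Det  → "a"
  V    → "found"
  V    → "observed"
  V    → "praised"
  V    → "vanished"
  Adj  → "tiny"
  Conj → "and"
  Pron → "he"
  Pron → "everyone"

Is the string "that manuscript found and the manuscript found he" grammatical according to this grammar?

[S [S [NP [Det that] [N manuscript]] [VP [V found]]] [Conj and] [S [NP [Det the] [N manuscript]] [VP [V found] [NP [Pron he]]]]]
The bracketing above is licensed at every node by one of the given productions, with S at the root.

Grammatical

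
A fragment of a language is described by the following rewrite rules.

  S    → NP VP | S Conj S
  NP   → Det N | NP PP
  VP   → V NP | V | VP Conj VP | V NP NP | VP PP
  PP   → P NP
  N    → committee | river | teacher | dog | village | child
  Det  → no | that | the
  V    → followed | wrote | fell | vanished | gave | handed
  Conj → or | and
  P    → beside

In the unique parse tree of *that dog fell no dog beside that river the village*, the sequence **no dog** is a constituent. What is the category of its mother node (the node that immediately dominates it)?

NP

S
  NP
    Det: that
    N: dog
  VP
    V: fell
    NP
      NP
        Det: no
        N: dog
      PP
        P: beside
        NP
          Det: that
          N: river
    NP
      Det: the
      N: village
The span 'no dog' is the NP node built by NP → Det N.
Its mother is the NP built by NP → NP PP.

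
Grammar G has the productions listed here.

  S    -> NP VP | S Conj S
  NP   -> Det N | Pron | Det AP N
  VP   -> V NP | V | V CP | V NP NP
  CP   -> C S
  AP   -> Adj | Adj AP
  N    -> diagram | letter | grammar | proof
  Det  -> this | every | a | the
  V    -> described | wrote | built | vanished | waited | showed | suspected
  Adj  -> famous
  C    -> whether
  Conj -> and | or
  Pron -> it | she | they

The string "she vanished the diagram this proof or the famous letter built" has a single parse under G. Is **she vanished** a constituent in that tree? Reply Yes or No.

No

[S [S [NP [Pron she]] [VP [V vanished] [NP [Det the] [N diagram]] [NP [Det this] [N proof]]]] [Conj or] [S [NP [Det the] [AP [Adj famous]] [N letter]] [VP [V built]]]]
The smallest constituent containing 'she vanished' is the S spanning 'she vanished the diagram this proof'; no single node in the tree dominates exactly the given words.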